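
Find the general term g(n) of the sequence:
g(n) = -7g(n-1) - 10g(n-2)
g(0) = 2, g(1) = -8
Characteristic equation: x² + 7x + 10 = 0, which factors as (x - (-5))(x - (-2)) = 0.
Roots r₁ = -5, r₂ = -2 (distinct).
General solution: g(n) = A·(-5)^n + B·(-2)^n.
From g(0) = 2: A + B = 2.
From g(1) = -8: -5A - 2B = -8.
Solving: A = \frac{4}{3}, B = \frac{2}{3}.
So g(n) = \frac{2 \left(-2\right)^{n}}{3} + \frac{4 \left(-5\right)^{n}}{3}.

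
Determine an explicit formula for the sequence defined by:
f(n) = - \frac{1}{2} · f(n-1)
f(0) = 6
Pure geometric recurrence with ratio - \frac{1}{2}.
By induction f(n) = f(0) · (- \frac{1}{2})^n = 6 \left(- \frac{1}{2}\right)^{n}.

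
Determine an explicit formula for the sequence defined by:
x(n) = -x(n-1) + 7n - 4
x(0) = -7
First-order linear with linear forcing.
Homogeneous solution: x_h(n) = A·(-1)^n.
Try particular x_p(n) = pn + q. Substituting:
  pn + q = -(p(n-1) + q) + 7n - 4.
Matching the n-coefficient: p = -p + 7 ⇒ p = \frac{7}{2}.
Matching constants: q = p - q - 4 ⇒ q = - \frac{1}{4}.
General: x(n) = A·(-1)^n + \frac{7 n}{2} - \frac{1}{4}.
Apply x(0) = -7: A - \frac{1}{4} = -7 ⇒ A = - \frac{27}{4}.
So x(n) = - \frac{27 \left(-1\right)^{n}}{4} + \frac{7 n}{2} - \frac{1}{4}.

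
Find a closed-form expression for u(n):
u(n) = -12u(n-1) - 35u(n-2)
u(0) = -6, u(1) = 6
Characteristic equation: x² + 12x + 35 = 0, which factors as (x - (-5))(x - (-7)) = 0.
Roots r₁ = -5, r₂ = -7 (distinct).
General solution: u(n) = A·(-5)^n + B·(-7)^n.
From u(0) = -6: A + B = -6.
From u(1) = 6: -5A - 7B = 6.
Solving: A = -18, B = 12.
So u(n) = - 18 \left(-5\right)^{n} + 12 \left(-7\right)^{n}.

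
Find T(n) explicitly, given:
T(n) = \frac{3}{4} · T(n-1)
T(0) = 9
Pure geometric recurrence with ratio \frac{3}{4}.
By induction T(n) = T(0) · (\frac{3}{4})^n = 9 \left(\frac{3}{4}\right)^{n}.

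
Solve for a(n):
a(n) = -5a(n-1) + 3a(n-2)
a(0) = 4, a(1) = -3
Characteristic equation: x² + 5x - 3 = 0.
Discriminant Δ = (-5)² + 4·(3) = 37.
Roots r₁,₂ = (-5 ± √37)/2, so r₁ = - \frac{5}{2} + \frac{\sqrt{37}}{2}, r₂ = - \frac{\sqrt{37}}{2} - \frac{5}{2}.
General solution: a(n) = A·r₁^n + B·r₂^n.
From the initial conditions, A + B = 4 and r₁A + r₂B = -3.
Since r₁ - r₂ = √37: A = (-3 - (4)r₂)/√37 = \frac{7 \sqrt{37}}{37} + 2, and B = 4 - A = 2 - \frac{7 \sqrt{37}}{37}.
So a(n) = \left(\frac{7 \sqrt{37}}{37} + 2\right)\left(- \frac{5}{2} + \frac{\sqrt{37}}{2}\right)^n + \left(2 - \frac{7 \sqrt{37}}{37}\right)\left(- \frac{\sqrt{37}}{2} - \frac{5}{2}\right)^n.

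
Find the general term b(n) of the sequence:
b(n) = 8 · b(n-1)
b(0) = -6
Pure geometric recurrence with ratio 8.
By induction b(n) = b(0) · (8)^n = - 6 \cdot 8^{n}.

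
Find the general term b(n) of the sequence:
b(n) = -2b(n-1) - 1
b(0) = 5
First-order linear non-homogeneous.
Homogeneous solution: b_h(n) = A·(-2)^n.
Try constant particular solution b_p = K: K = -2K - 1 ⇒ K = - \frac{1}{3}.
General: b(n) = A·(-2)^n - \frac{1}{3}.
Apply b(0) = 5: A - \frac{1}{3} = 5 ⇒ A = \frac{16}{3}.
So b(n) = \frac{16 \left(-2\right)^{n}}{3} - \frac{1}{3}.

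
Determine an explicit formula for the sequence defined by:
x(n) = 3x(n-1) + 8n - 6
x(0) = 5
First-order linear with linear forcing.
Homogeneous solution: x_h(n) = A·(3)^n.
Try particular x_p(n) = pn + q. Substituting:
  pn + q = 3(p(n-1) + q) + 8n - 6.
Matching the n-coefficient: p = 3p + 8 ⇒ p = -4.
Matching constants: q = -3p + 3q - 6 ⇒ q = -3.
General: x(n) = A·(3)^n - 4 n - 3.
Apply x(0) = 5: A - 3 = 5 ⇒ A = 8.
So x(n) = 8 \cdot 3^{n} - 4 n - 3.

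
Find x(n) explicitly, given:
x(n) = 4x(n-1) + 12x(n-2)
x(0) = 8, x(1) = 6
Characteristic equation: x² - 4x - 12 = 0, which factors as (x - (-2))(x - (6)) = 0.
Roots r₁ = -2, r₂ = 6 (distinct).
General solution: x(n) = A·(-2)^n + B·(6)^n.
From x(0) = 8: A + B = 8.
From x(1) = 6: -2A + 6B = 6.
Solving: A = \frac{21}{4}, B = \frac{11}{4}.
So x(n) = \frac{21 \left(-2\right)^{n}}{4} + \frac{11 \cdot 6^{n}}{4}.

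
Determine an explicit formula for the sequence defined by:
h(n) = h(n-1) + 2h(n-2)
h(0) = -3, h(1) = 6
Characteristic equation: x² - x - 2 = 0, which factors as (x - (-1))(x - (2)) = 0.
Roots r₁ = -1, r₂ = 2 (distinct).
General solution: h(n) = A·(-1)^n + B·(2)^n.
From h(0) = -3: A + B = -3.
From h(1) = 6: -A + 2B = 6.
Solving: A = -4, B = 1.
So h(n) = - 4 \left(-1\right)^{n} + 2^{n}.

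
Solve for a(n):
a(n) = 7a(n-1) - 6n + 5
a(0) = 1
First-order linear with linear forcing.
Homogeneous solution: a_h(n) = A·(7)^n.
Try particular a_p(n) = pn + q. Substituting:
  pn + q = 7(p(n-1) + q) - 6n + 5.
Matching the n-coefficient: p = 7p - 6 ⇒ p = 1.
Matching constants: q = -7p + 7q + 5 ⇒ q = \frac{1}{3}.
General: a(n) = A·(7)^n + n + \frac{1}{3}.
Apply a(0) = 1: A + \frac{1}{3} = 1 ⇒ A = \frac{2}{3}.
So a(n) = \frac{2 \cdot 7^{n}}{3} + n + \frac{1}{3}.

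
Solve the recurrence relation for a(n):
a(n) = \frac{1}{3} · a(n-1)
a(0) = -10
Pure geometric recurrence with ratio \frac{1}{3}.
By induction a(n) = a(0) · (\frac{1}{3})^n = - 10 \cdot 3^{- n}.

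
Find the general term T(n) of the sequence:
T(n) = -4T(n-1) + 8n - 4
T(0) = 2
First-order linear with linear forcing.
Homogeneous solution: T_h(n) = A·(-4)^n.
Try particular T_p(n) = pn + q. Substituting:
  pn + q = -4(p(n-1) + q) + 8n - 4.
Matching the n-coefficient: p = -4p + 8 ⇒ p = \frac{8}{5}.
Matching constants: q = 4p - 4q - 4 ⇒ q = \frac{12}{25}.
General: T(n) = A·(-4)^n + \frac{8 n}{5} + \frac{12}{25}.
Apply T(0) = 2: A + \frac{12}{25} = 2 ⇒ A = \frac{38}{25}.
So T(n) = \frac{38 \left(-4\right)^{n}}{25} + \frac{8 n}{5} + \frac{12}{25}.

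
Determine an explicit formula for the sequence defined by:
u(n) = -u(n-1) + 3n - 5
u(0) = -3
First-order linear with linear forcing.
Homogeneous solution: u_h(n) = A·(-1)^n.
Try particular u_p(n) = pn + q. Substituting:
  pn + q = -(p(n-1) + q) + 3n - 5.
Matching the n-coefficient: p = -p + 3 ⇒ p = \frac{3}{2}.
Matching constants: q = p - q - 5 ⇒ q = - \frac{7}{4}.
General: u(n) = A·(-1)^n + \frac{3 n}{2} - \frac{7}{4}.
Apply u(0) = -3: A - \frac{7}{4} = -3 ⇒ A = - \frac{5}{4}.
So u(n) = - \frac{5 \left(-1\right)^{n}}{4} + \frac{3 n}{2} - \frac{7}{4}.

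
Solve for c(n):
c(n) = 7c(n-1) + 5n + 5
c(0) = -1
First-order linear with linear forcing.
Homogeneous solution: c_h(n) = A·(7)^n.
Try particular c_p(n) = pn + q. Substituting:
  pn + q = 7(p(n-1) + q) + 5n + 5.
Matching the n-coefficient: p = 7p + 5 ⇒ p = - \frac{5}{6}.
Matching constants: q = -7p + 7q + 5 ⇒ q = - \frac{65}{36}.
General: c(n) = A·(7)^n - \frac{5 n}{6} - \frac{65}{36}.
Apply c(0) = -1: A - \frac{65}{36} = -1 ⇒ A = \frac{29}{36}.
So c(n) = \frac{29 \cdot 7^{n}}{36} - \frac{5 n}{6} - \frac{65}{36}.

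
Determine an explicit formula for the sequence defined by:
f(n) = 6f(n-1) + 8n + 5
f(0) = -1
First-order linear with linear forcing.
Homogeneous solution: f_h(n) = A·(6)^n.
Try particular f_p(n) = pn + q. Substituting:
  pn + q = 6(p(n-1) + q) + 8n + 5.
Matching the n-coefficient: p = 6p + 8 ⇒ p = - \frac{8}{5}.
Matching constants: q = -6p + 6q + 5 ⇒ q = - \frac{73}{25}.
General: f(n) = A·(6)^n - \frac{8 n}{5} - \frac{73}{25}.
Apply f(0) = -1: A - \frac{73}{25} = -1 ⇒ A = \frac{48}{25}.
So f(n) = \frac{48 \cdot 6^{n}}{25} - \frac{8 n}{5} - \frac{73}{25}.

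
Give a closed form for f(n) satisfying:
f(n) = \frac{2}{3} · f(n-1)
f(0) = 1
Pure geometric recurrence with ratio \frac{2}{3}.
By induction f(n) = f(0) · (\frac{2}{3})^n = \left(\frac{2}{3}\right)^{n}.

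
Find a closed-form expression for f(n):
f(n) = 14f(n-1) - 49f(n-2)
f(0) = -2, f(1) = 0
Characteristic equation: x² - 14x + 49 = 0, which is (x - (7))².
Repeated root r = 7.
General solution: f(n) = (A + Bn)·(7)^n.
From f(0) = -2: A = -2.
From f(1) = 0: (A + B)·(7) = 0 ⇒ B = 2.
So f(n) = \left(2 n - 2\right) \cdot (7)^n.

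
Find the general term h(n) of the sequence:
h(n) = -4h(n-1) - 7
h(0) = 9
First-order linear non-homogeneous.
Homogeneous solution: h_h(n) = A·(-4)^n.
Try constant particular solution h_p = K: K = -4K - 7 ⇒ K = - \frac{7}{5}.
General: h(n) = A·(-4)^n - \frac{7}{5}.
Apply h(0) = 9: A - \frac{7}{5} = 9 ⇒ A = \frac{52}{5}.
So h(n) = \frac{52 \left(-4\right)^{n}}{5} - \frac{7}{5}.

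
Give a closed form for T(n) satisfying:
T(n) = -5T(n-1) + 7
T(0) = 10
First-order linear non-homogeneous.
Homogeneous solution: T_h(n) = A·(-5)^n.
Try constant particular solution T_p = K: K = -5K + 7 ⇒ K = \frac{7}{6}.
General: T(n) = A·(-5)^n + \frac{7}{6}.
Apply T(0) = 10: A + \frac{7}{6} = 10 ⇒ A = \frac{53}{6}.
So T(n) = \frac{53 \left(-5\right)^{n}}{6} + \frac{7}{6}.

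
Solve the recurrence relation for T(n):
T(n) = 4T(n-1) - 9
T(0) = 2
First-order linear non-homogeneous.
Homogeneous solution: T_h(n) = A·(4)^n.
Try constant particular solution T_p = K: K = 4K - 9 ⇒ K = 3.
General: T(n) = A·(4)^n + 3.
Apply T(0) = 2: A + 3 = 2 ⇒ A = -1.
So T(n) = 3 - 4^{n}.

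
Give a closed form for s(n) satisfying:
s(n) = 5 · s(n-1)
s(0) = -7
Pure geometric recurrence with ratio 5.
By induction s(n) = s(0) · (5)^n = - 7 \cdot 5^{n}.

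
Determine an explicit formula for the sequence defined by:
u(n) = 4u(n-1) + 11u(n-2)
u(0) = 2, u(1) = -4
Characteristic equation: x² - 4x - 11 = 0.
Discriminant Δ = (4)² + 4·(11) = 60.
Roots r₁,₂ = (4 ± √60)/2, so r₁ = 2 + \sqrt{15}, r₂ = 2 - \sqrt{15}.
General solution: u(n) = A·r₁^n + B·r₂^n.
From the initial conditions, A + B = 2 and r₁A + r₂B = -4.
Since r₁ - r₂ = √60: A = (-4 - (2)r₂)/√60 = 1 - \frac{4 \sqrt{15}}{15}, and B = 2 - A = 1 + \frac{4 \sqrt{15}}{15}.
So u(n) = \left(1 - \frac{4 \sqrt{15}}{15}\right)\left(2 + \sqrt{15}\right)^n + \left(1 + \frac{4 \sqrt{15}}{15}\right)\left(2 - \sqrt{15}\right)^n.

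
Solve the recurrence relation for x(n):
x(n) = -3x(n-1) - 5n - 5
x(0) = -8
First-order linear with linear forcing.
Homogeneous solution: x_h(n) = A·(-3)^n.
Try particular x_p(n) = pn + q. Substituting:
  pn + q = -3(p(n-1) + q) - 5n - 5.
Matching the n-coefficient: p = -3p - 5 ⇒ p = - \frac{5}{4}.
Matching constants: q = 3p - 3q - 5 ⇒ q = - \frac{35}{16}.
General: x(n) = A·(-3)^n - \frac{5 n}{4} - \frac{35}{16}.
Apply x(0) = -8: A - \frac{35}{16} = -8 ⇒ A = - \frac{93}{16}.
So x(n) = - \frac{93 \left(-3\right)^{n}}{16} - \frac{5 n}{4} - \frac{35}{16}.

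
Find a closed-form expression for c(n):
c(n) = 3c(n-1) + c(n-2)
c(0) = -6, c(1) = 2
Characteristic equation: x² - 3x - 1 = 0.
Discriminant Δ = (3)² + 4·(1) = 13.
Roots r₁,₂ = (3 ± √13)/2, so r₁ = \frac{3}{2} + \frac{\sqrt{13}}{2}, r₂ = \frac{3}{2} - \frac{\sqrt{13}}{2}.
General solution: c(n) = A·r₁^n + B·r₂^n.
From the initial conditions, A + B = -6 and r₁A + r₂B = 2.
Since r₁ - r₂ = √13: A = (2 - (-6)r₂)/√13 = -3 + \frac{11 \sqrt{13}}{13}, and B = -6 - A = - \frac{11 \sqrt{13}}{13} - 3.
So c(n) = \left(-3 + \frac{11 \sqrt{13}}{13}\right)\left(\frac{3}{2} + \frac{\sqrt{13}}{2}\right)^n + \left(- \frac{11 \sqrt{13}}{13} - 3\right)\left(\frac{3}{2} - \frac{\sqrt{13}}{2}\right)^n.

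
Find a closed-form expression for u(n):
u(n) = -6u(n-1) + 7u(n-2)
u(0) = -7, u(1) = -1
Characteristic equation: x² + 6x - 7 = 0, which factors as (x - (1))(x - (-7)) = 0.
Roots r₁ = 1, r₂ = -7 (distinct).
General solution: u(n) = A·(1)^n + B·(-7)^n.
From u(0) = -7: A + B = -7.
From u(1) = -1: A - 7B = -1.
Solving: A = - \frac{25}{4}, B = - \frac{3}{4}.
So u(n) = - \frac{3 \left(-7\right)^{n}}{4} - \frac{25}{4}.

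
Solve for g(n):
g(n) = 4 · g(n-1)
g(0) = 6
Pure geometric recurrence with ratio 4.
By induction g(n) = g(0) · (4)^n = 6 \cdot 4^{n}.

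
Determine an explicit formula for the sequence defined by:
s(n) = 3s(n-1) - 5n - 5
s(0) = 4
First-order linear with linear forcing.
Homogeneous solution: s_h(n) = A·(3)^n.
Try particular s_p(n) = pn + q. Substituting:
  pn + q = 3(p(n-1) + q) - 5n - 5.
Matching the n-coefficient: p = 3p - 5 ⇒ p = \frac{5}{2}.
Matching constants: q = -3p + 3q - 5 ⇒ q = \frac{25}{4}.
General: s(n) = A·(3)^n + \frac{5 n}{2} + \frac{25}{4}.
Apply s(0) = 4: A + \frac{25}{4} = 4 ⇒ A = - \frac{9}{4}.
So s(n) = - \frac{9 \cdot 3^{n}}{4} + \frac{5 n}{2} + \frac{25}{4}.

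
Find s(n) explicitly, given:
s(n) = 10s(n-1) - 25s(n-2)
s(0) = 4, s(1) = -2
Characteristic equation: x² - 10x + 25 = 0, which is (x - (5))².
Repeated root r = 5.
General solution: s(n) = (A + Bn)·(5)^n.
From s(0) = 4: A = 4.
From s(1) = -2: (A + B)·(5) = -2 ⇒ B = - \frac{22}{5}.
So s(n) = \left(4 - \frac{22 n}{5}\right) \cdot (5)^n.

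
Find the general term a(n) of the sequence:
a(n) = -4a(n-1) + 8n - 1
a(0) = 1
First-order linear with linear forcing.
Homogeneous solution: a_h(n) = A·(-4)^n.
Try particular a_p(n) = pn + q. Substituting:
  pn + q = -4(p(n-1) + q) + 8n - 1.
Matching the n-coefficient: p = -4p + 8 ⇒ p = \frac{8}{5}.
Matching constants: q = 4p - 4q - 1 ⇒ q = \frac{27}{25}.
General: a(n) = A·(-4)^n + \frac{8 n}{5} + \frac{27}{25}.
Apply a(0) = 1: A + \frac{27}{25} = 1 ⇒ A = - \frac{2}{25}.
So a(n) = - \frac{2 \left(-4\right)^{n}}{25} + \frac{8 n}{5} + \frac{27}{25}.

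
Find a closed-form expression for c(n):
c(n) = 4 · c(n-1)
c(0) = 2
Pure geometric recurrence with ratio 4.
By induction c(n) = c(0) · (4)^n = 2 \cdot 4^{n}.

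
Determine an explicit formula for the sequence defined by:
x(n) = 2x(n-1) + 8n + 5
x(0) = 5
First-order linear with linear forcing.
Homogeneous solution: x_h(n) = A·(2)^n.
Try particular x_p(n) = pn + q. Substituting:
  pn + q = 2(p(n-1) + q) + 8n + 5.
Matching the n-coefficient: p = 2p + 8 ⇒ p = -8.
Matching constants: q = -2p + 2q + 5 ⇒ q = -21.
General: x(n) = A·(2)^n - 8 n - 21.
Apply x(0) = 5: A - 21 = 5 ⇒ A = 26.
So x(n) = 26 \cdot 2^{n} - 8 n - 21.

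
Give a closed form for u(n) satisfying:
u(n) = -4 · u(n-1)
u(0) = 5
Pure geometric recurrence with ratio -4.
By induction u(n) = u(0) · (-4)^n = 5 \left(-4\right)^{n}.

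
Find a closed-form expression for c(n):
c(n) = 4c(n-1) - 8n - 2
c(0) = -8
First-order linear with linear forcing.
Homogeneous solution: c_h(n) = A·(4)^n.
Try particular c_p(n) = pn + q. Substituting:
  pn + q = 4(p(n-1) + q) - 8n - 2.
Matching the n-coefficient: p = 4p - 8 ⇒ p = \frac{8}{3}.
Matching constants: q = -4p + 4q - 2 ⇒ q = \frac{38}{9}.
General: c(n) = A·(4)^n + \frac{8 n}{3} + \frac{38}{9}.
Apply c(0) = -8: A + \frac{38}{9} = -8 ⇒ A = - \frac{110}{9}.
So c(n) = - \frac{110 \cdot 4^{n}}{9} + \frac{8 n}{3} + \frac{38}{9}.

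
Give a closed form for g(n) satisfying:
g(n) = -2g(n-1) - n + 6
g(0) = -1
First-order linear with linear forcing.
Homogeneous solution: g_h(n) = A·(-2)^n.
Try particular g_p(n) = pn + q. Substituting:
  pn + q = -2(p(n-1) + q) - n + 6.
Matching the n-coefficient: p = -2p - 1 ⇒ p = - \frac{1}{3}.
Matching constants: q = 2p - 2q + 6 ⇒ q = \frac{16}{9}.
General: g(n) = A·(-2)^n - \frac{n}{3} + \frac{16}{9}.
Apply g(0) = -1: A + \frac{16}{9} = -1 ⇒ A = - \frac{25}{9}.
So g(n) = - \frac{25 \left(-2\right)^{n}}{9} - \frac{n}{3} + \frac{16}{9}.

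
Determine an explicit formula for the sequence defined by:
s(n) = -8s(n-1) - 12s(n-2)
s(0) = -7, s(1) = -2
Characteristic equation: x² + 8x + 12 = 0, which factors as (x - (-6))(x - (-2)) = 0.
Roots r₁ = -6, r₂ = -2 (distinct).
General solution: s(n) = A·(-6)^n + B·(-2)^n.
From s(0) = -7: A + B = -7.
From s(1) = -2: -6A - 2B = -2.
Solving: A = 4, B = -11.
So s(n) = - 11 \left(-2\right)^{n} + 4 \left(-6\right)^{n}.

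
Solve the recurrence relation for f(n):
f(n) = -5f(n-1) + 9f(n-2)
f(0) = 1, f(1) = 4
Characteristic equation: x² + 5x - 9 = 0.
Discriminant Δ = (-5)² + 4·(9) = 61.
Roots r₁,₂ = (-5 ± √61)/2, so r₁ = - \frac{5}{2} + \frac{\sqrt{61}}{2}, r₂ = - \frac{\sqrt{61}}{2} - \frac{5}{2}.
General solution: f(n) = A·r₁^n + B·r₂^n.
From the initial conditions, A + B = 1 and r₁A + r₂B = 4.
Since r₁ - r₂ = √61: A = (4 - (1)r₂)/√61 = \frac{1}{2} + \frac{13 \sqrt{61}}{122}, and B = 1 - A = \frac{1}{2} - \frac{13 \sqrt{61}}{122}.
So f(n) = \left(\frac{1}{2} + \frac{13 \sqrt{61}}{122}\right)\left(- \frac{5}{2} + \frac{\sqrt{61}}{2}\right)^n + \left(\frac{1}{2} - \frac{13 \sqrt{61}}{122}\right)\left(- \frac{\sqrt{61}}{2} - \frac{5}{2}\right)^n.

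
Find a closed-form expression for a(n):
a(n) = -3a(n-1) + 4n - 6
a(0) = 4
First-order linear with linear forcing.
Homogeneous solution: a_h(n) = A·(-3)^n.
Try particular a_p(n) = pn + q. Substituting:
  pn + q = -3(p(n-1) + q) + 4n - 6.
Matching the n-coefficient: p = -3p + 4 ⇒ p = 1.
Matching constants: q = 3p - 3q - 6 ⇒ q = - \frac{3}{4}.
General: a(n) = A·(-3)^n + n - \frac{3}{4}.
Apply a(0) = 4: A - \frac{3}{4} = 4 ⇒ A = \frac{19}{4}.
So a(n) = \frac{19 \left(-3\right)^{n}}{4} + n - \frac{3}{4}.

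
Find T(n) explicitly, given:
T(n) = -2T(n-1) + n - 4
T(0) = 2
First-order linear with linear forcing.
Homogeneous solution: T_h(n) = A·(-2)^n.
Try particular T_p(n) = pn + q. Substituting:
  pn + q = -2(p(n-1) + q) + n - 4.
Matching the n-coefficient: p = -2p + 1 ⇒ p = \frac{1}{3}.
Matching constants: q = 2p - 2q - 4 ⇒ q = - \frac{10}{9}.
General: T(n) = A·(-2)^n + \frac{n}{3} - \frac{10}{9}.
Apply T(0) = 2: A - \frac{10}{9} = 2 ⇒ A = \frac{28}{9}.
So T(n) = \frac{28 \left(-2\right)^{n}}{9} + \frac{n}{3} - \frac{10}{9}.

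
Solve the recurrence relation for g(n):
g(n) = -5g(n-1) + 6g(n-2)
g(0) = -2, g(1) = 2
Characteristic equation: x² + 5x - 6 = 0, which factors as (x - (1))(x - (-6)) = 0.
Roots r₁ = 1, r₂ = -6 (distinct).
General solution: g(n) = A·(1)^n + B·(-6)^n.
From g(0) = -2: A + B = -2.
From g(1) = 2: A - 6B = 2.
Solving: A = - \frac{10}{7}, B = - \frac{4}{7}.
So g(n) = - \frac{4 \left(-6\right)^{n}}{7} - \frac{10}{7}.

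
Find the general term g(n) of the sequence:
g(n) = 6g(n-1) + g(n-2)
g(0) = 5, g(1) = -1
Characteristic equation: x² - 6x - 1 = 0.
Discriminant Δ = (6)² + 4·(1) = 40.
Roots r₁,₂ = (6 ± √40)/2, so r₁ = 3 + \sqrt{10}, r₂ = 3 - \sqrt{10}.
General solution: g(n) = A·r₁^n + B·r₂^n.
From the initial conditions, A + B = 5 and r₁A + r₂B = -1.
Since r₁ - r₂ = √40: A = (-1 - (5)r₂)/√40 = \frac{5}{2} - \frac{4 \sqrt{10}}{5}, and B = 5 - A = \frac{5}{2} + \frac{4 \sqrt{10}}{5}.
So g(n) = \left(\frac{5}{2} - \frac{4 \sqrt{10}}{5}\right)\left(3 + \sqrt{10}\right)^n + \left(\frac{5}{2} + \frac{4 \sqrt{10}}{5}\right)\left(3 - \sqrt{10}\right)^n.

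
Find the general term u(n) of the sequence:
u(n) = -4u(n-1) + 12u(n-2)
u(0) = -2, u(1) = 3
Characteristic equation: x² + 4x - 12 = 0, which factors as (x - (-6))(x - (2)) = 0.
Roots r₁ = -6, r₂ = 2 (distinct).
General solution: u(n) = A·(-6)^n + B·(2)^n.
From u(0) = -2: A + B = -2.
From u(1) = 3: -6A + 2B = 3.
Solving: A = - \frac{7}{8}, B = - \frac{9}{8}.
So u(n) = - \frac{7 \left(-6\right)^{n}}{8} - \frac{9 \cdot 2^{n}}{8}.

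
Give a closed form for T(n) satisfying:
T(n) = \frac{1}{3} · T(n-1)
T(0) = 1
Pure geometric recurrence with ratio \frac{1}{3}.
By induction T(n) = T(0) · (\frac{1}{3})^n = \left(\frac{1}{3}\right)^{n}.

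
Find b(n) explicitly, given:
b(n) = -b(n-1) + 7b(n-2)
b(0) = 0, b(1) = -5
Characteristic equation: x² + x - 7 = 0.
Discriminant Δ = (-1)² + 4·(7) = 29.
Roots r₁,₂ = (-1 ± √29)/2, so r₁ = - \frac{1}{2} + \frac{\sqrt{29}}{2}, r₂ = - \frac{\sqrt{29}}{2} - \frac{1}{2}.
General solution: b(n) = A·r₁^n + B·r₂^n.
From the initial conditions, A + B = 0 and r₁A + r₂B = -5.
Since r₁ - r₂ = √29: A = (-5 - (0)r₂)/√29 = - \frac{5 \sqrt{29}}{29}, and B = 0 - A = \frac{5 \sqrt{29}}{29}.
So b(n) = \left(- \frac{5 \sqrt{29}}{29}\right)\left(- \frac{1}{2} + \frac{\sqrt{29}}{2}\right)^n + \left(\frac{5 \sqrt{29}}{29}\right)\left(- \frac{\sqrt{29}}{2} - \frac{1}{2}\right)^n.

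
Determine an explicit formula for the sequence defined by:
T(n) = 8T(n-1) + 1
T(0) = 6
First-order linear non-homogeneous.
Homogeneous solution: T_h(n) = A·(8)^n.
Try constant particular solution T_p = K: K = 8K + 1 ⇒ K = - \frac{1}{7}.
General: T(n) = A·(8)^n - \frac{1}{7}.
Apply T(0) = 6: A - \frac{1}{7} = 6 ⇒ A = \frac{43}{7}.
So T(n) = \frac{43 \cdot 8^{n}}{7} - \frac{1}{7}.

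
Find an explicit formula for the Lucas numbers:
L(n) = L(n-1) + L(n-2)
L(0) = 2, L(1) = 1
This is the Lucas sequence.
Characteristic equation: x² - x - 1 = 0; roots r₁ = \frac{1}{2} + \frac{\sqrt{5}}{2}, r₂ = \frac{1}{2} - \frac{\sqrt{5}}{2}.
General: L(n) = A·r₁^n + B·r₂^n. Solving with L(0)=2, L(1)=1 gives A = 1, B = 1.
So L(n) = 2^{- n} \left(\left(1 - \sqrt{5}\right)^{n} + \left(1 + \sqrt{5}\right)^{n}\right).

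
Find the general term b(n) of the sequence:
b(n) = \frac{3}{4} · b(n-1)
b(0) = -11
Pure geometric recurrence with ratio \frac{3}{4}.
By induction b(n) = b(0) · (\frac{3}{4})^n = - 11 \left(\frac{3}{4}\right)^{n}.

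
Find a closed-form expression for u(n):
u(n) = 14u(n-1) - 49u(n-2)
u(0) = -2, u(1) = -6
Characteristic equation: x² - 14x + 49 = 0, which is (x - (7))².
Repeated root r = 7.
General solution: u(n) = (A + Bn)·(7)^n.
From u(0) = -2: A = -2.
From u(1) = -6: (A + B)·(7) = -6 ⇒ B = \frac{8}{7}.
So u(n) = \left(\frac{8 n}{7} - 2\right) \cdot (7)^n.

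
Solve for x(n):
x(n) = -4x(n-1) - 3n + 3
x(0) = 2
First-order linear with linear forcing.
Homogeneous solution: x_h(n) = A·(-4)^n.
Try particular x_p(n) = pn + q. Substituting:
  pn + q = -4(p(n-1) + q) - 3n + 3.
Matching the n-coefficient: p = -4p - 3 ⇒ p = - \frac{3}{5}.
Matching constants: q = 4p - 4q + 3 ⇒ q = \frac{3}{25}.
General: x(n) = A·(-4)^n - \frac{3 n}{5} + \frac{3}{25}.
Apply x(0) = 2: A + \frac{3}{25} = 2 ⇒ A = \frac{47}{25}.
So x(n) = \frac{47 \left(-4\right)^{n}}{25} - \frac{3 n}{5} + \frac{3}{25}.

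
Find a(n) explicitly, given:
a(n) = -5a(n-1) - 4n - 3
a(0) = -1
First-order linear with linear forcing.
Homogeneous solution: a_h(n) = A·(-5)^n.
Try particular a_p(n) = pn + q. Substituting:
  pn + q = -5(p(n-1) + q) - 4n - 3.
Matching the n-coefficient: p = -5p - 4 ⇒ p = - \frac{2}{3}.
Matching constants: q = 5p - 5q - 3 ⇒ q = - \frac{19}{18}.
General: a(n) = A·(-5)^n - \frac{2 n}{3} - \frac{19}{18}.
Apply a(0) = -1: A - \frac{19}{18} = -1 ⇒ A = \frac{1}{18}.
So a(n) = \frac{\left(-5\right)^{n}}{18} - \frac{2 n}{3} - \frac{19}{18}.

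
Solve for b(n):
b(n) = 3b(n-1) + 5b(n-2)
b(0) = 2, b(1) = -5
Characteristic equation: x² - 3x - 5 = 0.
Discriminant Δ = (3)² + 4·(5) = 29.
Roots r₁,₂ = (3 ± √29)/2, so r₁ = \frac{3}{2} + \frac{\sqrt{29}}{2}, r₂ = \frac{3}{2} - \frac{\sqrt{29}}{2}.
General solution: b(n) = A·r₁^n + B·r₂^n.
From the initial conditions, A + B = 2 and r₁A + r₂B = -5.
Since r₁ - r₂ = √29: A = (-5 - (2)r₂)/√29 = 1 - \frac{8 \sqrt{29}}{29}, and B = 2 - A = 1 + \frac{8 \sqrt{29}}{29}.
So b(n) = \left(1 - \frac{8 \sqrt{29}}{29}\right)\left(\frac{3}{2} + \frac{\sqrt{29}}{2}\right)^n + \left(1 + \frac{8 \sqrt{29}}{29}\right)\left(\frac{3}{2} - \frac{\sqrt{29}}{2}\right)^n.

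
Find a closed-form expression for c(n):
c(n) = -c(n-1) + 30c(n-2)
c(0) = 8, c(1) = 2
Characteristic equation: x² + x - 30 = 0, which factors as (x - (-6))(x - (5)) = 0.
Roots r₁ = -6, r₂ = 5 (distinct).
General solution: c(n) = A·(-6)^n + B·(5)^n.
From c(0) = 8: A + B = 8.
From c(1) = 2: -6A + 5B = 2.
Solving: A = \frac{38}{11}, B = \frac{50}{11}.
So c(n) = \frac{38 \left(-6\right)^{n}}{11} + \frac{50 \cdot 5^{n}}{11}.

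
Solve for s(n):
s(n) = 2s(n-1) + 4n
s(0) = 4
First-order linear with linear forcing.
Homogeneous solution: s_h(n) = A·(2)^n.
Try particular s_p(n) = pn + q. Substituting:
  pn + q = 2(p(n-1) + q) + 4n.
Matching the n-coefficient: p = 2p + 4 ⇒ p = -4.
Matching constants: q = -2p + 2q ⇒ q = -8.
General: s(n) = A·(2)^n - 4 n - 8.
Apply s(0) = 4: A - 8 = 4 ⇒ A = 12.
So s(n) = 12 \cdot 2^{n} - 4 n - 8.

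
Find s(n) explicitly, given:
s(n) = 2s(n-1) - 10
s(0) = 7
First-order linear non-homogeneous.
Homogeneous solution: s_h(n) = A·(2)^n.
Try constant particular solution s_p = K: K = 2K - 10 ⇒ K = 10.
General: s(n) = A·(2)^n + 10.
Apply s(0) = 7: A + 10 = 7 ⇒ A = -3.
So s(n) = 10 - 3 \cdot 2^{n}.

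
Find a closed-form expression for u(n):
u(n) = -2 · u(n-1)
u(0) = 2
Pure geometric recurrence with ratio -2.
By induction u(n) = u(0) · (-2)^n = 2 \left(-2\right)^{n}.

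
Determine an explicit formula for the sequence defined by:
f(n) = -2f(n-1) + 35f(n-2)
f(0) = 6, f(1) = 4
Characteristic equation: x² + 2x - 35 = 0, which factors as (x - (-7))(x - (5)) = 0.
Roots r₁ = -7, r₂ = 5 (distinct).
General solution: f(n) = A·(-7)^n + B·(5)^n.
From f(0) = 6: A + B = 6.
From f(1) = 4: -7A + 5B = 4.
Solving: A = \frac{13}{6}, B = \frac{23}{6}.
So f(n) = \frac{13 \left(-7\right)^{n}}{6} + \frac{23 \cdot 5^{n}}{6}.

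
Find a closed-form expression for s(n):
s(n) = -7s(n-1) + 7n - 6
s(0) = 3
First-order linear with linear forcing.
Homogeneous solution: s_h(n) = A·(-7)^n.
Try particular s_p(n) = pn + q. Substituting:
  pn + q = -7(p(n-1) + q) + 7n - 6.
Matching the n-coefficient: p = -7p + 7 ⇒ p = \frac{7}{8}.
Matching constants: q = 7p - 7q - 6 ⇒ q = \frac{1}{64}.
General: s(n) = A·(-7)^n + \frac{7 n}{8} + \frac{1}{64}.
Apply s(0) = 3: A + \frac{1}{64} = 3 ⇒ A = \frac{191}{64}.
So s(n) = \frac{191 \left(-7\right)^{n}}{64} + \frac{7 n}{8} + \frac{1}{64}.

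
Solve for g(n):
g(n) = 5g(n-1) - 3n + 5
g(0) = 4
First-order linear with linear forcing.
Homogeneous solution: g_h(n) = A·(5)^n.
Try particular g_p(n) = pn + q. Substituting:
  pn + q = 5(p(n-1) + q) - 3n + 5.
Matching the n-coefficient: p = 5p - 3 ⇒ p = \frac{3}{4}.
Matching constants: q = -5p + 5q + 5 ⇒ q = - \frac{5}{16}.
General: g(n) = A·(5)^n + \frac{3 n}{4} - \frac{5}{16}.
Apply g(0) = 4: A - \frac{5}{16} = 4 ⇒ A = \frac{69}{16}.
So g(n) = \frac{69 \cdot 5^{n}}{16} + \frac{3 n}{4} - \frac{5}{16}.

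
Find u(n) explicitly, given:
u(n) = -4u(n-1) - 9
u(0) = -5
First-order linear non-homogeneous.
Homogeneous solution: u_h(n) = A·(-4)^n.
Try constant particular solution u_p = K: K = -4K - 9 ⇒ K = - \frac{9}{5}.
General: u(n) = A·(-4)^n - \frac{9}{5}.
Apply u(0) = -5: A - \frac{9}{5} = -5 ⇒ A = - \frac{16}{5}.
So u(n) = - \frac{16 \left(-4\right)^{n}}{5} - \frac{9}{5}.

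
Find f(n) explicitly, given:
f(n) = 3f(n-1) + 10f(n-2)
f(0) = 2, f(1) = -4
Characteristic equation: x² - 3x - 10 = 0, which factors as (x - (-2))(x - (5)) = 0.
Roots r₁ = -2, r₂ = 5 (distinct).
General solution: f(n) = A·(-2)^n + B·(5)^n.
From f(0) = 2: A + B = 2.
From f(1) = -4: -2A + 5B = -4.
Solving: A = 2, B = 0.
So f(n) = 2 \left(-2\right)^{n}.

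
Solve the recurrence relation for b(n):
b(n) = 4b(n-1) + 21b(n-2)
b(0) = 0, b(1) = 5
Characteristic equation: x² - 4x - 21 = 0, which factors as (x - (-3))(x - (7)) = 0.
Roots r₁ = -3, r₂ = 7 (distinct).
General solution: b(n) = A·(-3)^n + B·(7)^n.
From b(0) = 0: A + B = 0.
From b(1) = 5: -3A + 7B = 5.
Solving: A = - \frac{1}{2}, B = \frac{1}{2}.
So b(n) = - \frac{\left(-3\right)^{n}}{2} + \frac{7^{n}}{2}.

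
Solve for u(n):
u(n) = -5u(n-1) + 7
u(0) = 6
First-order linear non-homogeneous.
Homogeneous solution: u_h(n) = A·(-5)^n.
Try constant particular solution u_p = K: K = -5K + 7 ⇒ K = \frac{7}{6}.
General: u(n) = A·(-5)^n + \frac{7}{6}.
Apply u(0) = 6: A + \frac{7}{6} = 6 ⇒ A = \frac{29}{6}.
So u(n) = \frac{29 \left(-5\right)^{n}}{6} + \frac{7}{6}.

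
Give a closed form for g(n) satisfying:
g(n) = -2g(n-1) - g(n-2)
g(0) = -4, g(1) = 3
Characteristic equation: x² + 2x + 1 = 0, which is (x - (-1))².
Repeated root r = -1.
General solution: g(n) = (A + Bn)·(-1)^n.
From g(0) = -4: A = -4.
From g(1) = 3: (A + B)·(-1) = 3 ⇒ B = 1.
So g(n) = \left(n - 4\right) \cdot (-1)^n.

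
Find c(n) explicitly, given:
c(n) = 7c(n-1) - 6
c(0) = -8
First-order linear non-homogeneous.
Homogeneous solution: c_h(n) = A·(7)^n.
Try constant particular solution c_p = K: K = 7K - 6 ⇒ K = 1.
General: c(n) = A·(7)^n + 1.
Apply c(0) = -8: A + 1 = -8 ⇒ A = -9.
So c(n) = 1 - 9 \cdot 7^{n}.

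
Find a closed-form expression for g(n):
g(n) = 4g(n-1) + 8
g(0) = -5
First-order linear non-homogeneous.
Homogeneous solution: g_h(n) = A·(4)^n.
Try constant particular solution g_p = K: K = 4K + 8 ⇒ K = - \frac{8}{3}.
General: g(n) = A·(4)^n - \frac{8}{3}.
Apply g(0) = -5: A - \frac{8}{3} = -5 ⇒ A = - \frac{7}{3}.
So g(n) = - \frac{7 \cdot 4^{n}}{3} - \frac{8}{3}.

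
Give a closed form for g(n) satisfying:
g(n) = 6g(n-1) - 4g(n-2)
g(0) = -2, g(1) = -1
Characteristic equation: x² - 6x + 4 = 0.
Discriminant Δ = (6)² + 4·(-4) = 20.
Roots r₁,₂ = (6 ± √20)/2, so r₁ = \sqrt{5} + 3, r₂ = 3 - \sqrt{5}.
General solution: g(n) = A·r₁^n + B·r₂^n.
From the initial conditions, A + B = -2 and r₁A + r₂B = -1.
Since r₁ - r₂ = √20: A = (-1 - (-2)r₂)/√20 = -1 + \frac{\sqrt{5}}{2}, and B = -2 - A = - \frac{\sqrt{5}}{2} - 1.
So g(n) = \left(-1 + \frac{\sqrt{5}}{2}\right)\left(\sqrt{5} + 3\right)^n + \left(- \frac{\sqrt{5}}{2} - 1\right)\left(3 - \sqrt{5}\right)^n.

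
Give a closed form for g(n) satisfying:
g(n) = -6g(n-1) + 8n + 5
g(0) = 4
First-order linear with linear forcing.
Homogeneous solution: g_h(n) = A·(-6)^n.
Try particular g_p(n) = pn + q. Substituting:
  pn + q = -6(p(n-1) + q) + 8n + 5.
Matching the n-coefficient: p = -6p + 8 ⇒ p = \frac{8}{7}.
Matching constants: q = 6p - 6q + 5 ⇒ q = \frac{83}{49}.
General: g(n) = A·(-6)^n + \frac{8 n}{7} + \frac{83}{49}.
Apply g(0) = 4: A + \frac{83}{49} = 4 ⇒ A = \frac{113}{49}.
So g(n) = \frac{113 \left(-6\right)^{n}}{49} + \frac{8 n}{7} + \frac{83}{49}.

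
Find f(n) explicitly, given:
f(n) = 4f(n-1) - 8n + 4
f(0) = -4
First-order linear with linear forcing.
Homogeneous solution: f_h(n) = A·(4)^n.
Try particular f_p(n) = pn + q. Substituting:
  pn + q = 4(p(n-1) + q) - 8n + 4.
Matching the n-coefficient: p = 4p - 8 ⇒ p = \frac{8}{3}.
Matching constants: q = -4p + 4q + 4 ⇒ q = \frac{20}{9}.
General: f(n) = A·(4)^n + \frac{8 n}{3} + \frac{20}{9}.
Apply f(0) = -4: A + \frac{20}{9} = -4 ⇒ A = - \frac{56}{9}.
So f(n) = - \frac{56 \cdot 4^{n}}{9} + \frac{8 n}{3} + \frac{20}{9}.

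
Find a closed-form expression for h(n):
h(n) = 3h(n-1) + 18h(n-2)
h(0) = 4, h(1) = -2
Characteristic equation: x² - 3x - 18 = 0, which factors as (x - (6))(x - (-3)) = 0.
Roots r₁ = 6, r₂ = -3 (distinct).
General solution: h(n) = A·(6)^n + B·(-3)^n.
From h(0) = 4: A + B = 4.
From h(1) = -2: 6A - 3B = -2.
Solving: A = \frac{10}{9}, B = \frac{26}{9}.
So h(n) = \frac{26 \left(-3\right)^{n}}{9} + \frac{10 \cdot 6^{n}}{9}.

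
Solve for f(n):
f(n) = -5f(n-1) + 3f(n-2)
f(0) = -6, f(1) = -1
Characteristic equation: x² + 5x - 3 = 0.
Discriminant Δ = (-5)² + 4·(3) = 37.
Roots r₁,₂ = (-5 ± √37)/2, so r₁ = - \frac{5}{2} + \frac{\sqrt{37}}{2}, r₂ = - \frac{\sqrt{37}}{2} - \frac{5}{2}.
General solution: f(n) = A·r₁^n + B·r₂^n.
From the initial conditions, A + B = -6 and r₁A + r₂B = -1.
Since r₁ - r₂ = √37: A = (-1 - (-6)r₂)/√37 = -3 - \frac{16 \sqrt{37}}{37}, and B = -6 - A = -3 + \frac{16 \sqrt{37}}{37}.
So f(n) = \left(-3 - \frac{16 \sqrt{37}}{37}\right)\left(- \frac{5}{2} + \frac{\sqrt{37}}{2}\right)^n + \left(-3 + \frac{16 \sqrt{37}}{37}\right)\left(- \frac{\sqrt{37}}{2} - \frac{5}{2}\right)^n.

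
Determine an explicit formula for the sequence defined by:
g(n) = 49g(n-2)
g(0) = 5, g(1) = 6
Characteristic equation: x² - 49 = 0, which factors as (x - (-7))(x - (7)) = 0.
Roots r₁ = -7, r₂ = 7 (distinct).
General solution: g(n) = A·(-7)^n + B·(7)^n.
From g(0) = 5: A + B = 5.
From g(1) = 6: -7A + 7B = 6.
Solving: A = \frac{29}{14}, B = \frac{41}{14}.
So g(n) = \frac{29 \left(-7\right)^{n}}{14} + \frac{41 \cdot 7^{n}}{14}.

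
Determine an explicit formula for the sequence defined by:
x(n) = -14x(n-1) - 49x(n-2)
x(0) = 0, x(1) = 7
Characteristic equation: x² + 14x + 49 = 0, which is (x - (-7))².
Repeated root r = -7.
General solution: x(n) = (A + Bn)·(-7)^n.
From x(0) = 0: A = 0.
From x(1) = 7: (A + B)·(-7) = 7 ⇒ B = -1.
So x(n) = \left(- n\right) \cdot (-7)^n.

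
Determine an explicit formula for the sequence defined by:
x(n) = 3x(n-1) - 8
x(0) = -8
First-order linear non-homogeneous.
Homogeneous solution: x_h(n) = A·(3)^n.
Try constant particular solution x_p = K: K = 3K - 8 ⇒ K = 4.
General: x(n) = A·(3)^n + 4.
Apply x(0) = -8: A + 4 = -8 ⇒ A = -12.
So x(n) = 4 - 12 \cdot 3^{n}.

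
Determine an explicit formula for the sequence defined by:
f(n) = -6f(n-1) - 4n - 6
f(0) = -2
First-order linear with linear forcing.
Homogeneous solution: f_h(n) = A·(-6)^n.
Try particular f_p(n) = pn + q. Substituting:
  pn + q = -6(p(n-1) + q) - 4n - 6.
Matching the n-coefficient: p = -6p - 4 ⇒ p = - \frac{4}{7}.
Matching constants: q = 6p - 6q - 6 ⇒ q = - \frac{66}{49}.
General: f(n) = A·(-6)^n - \frac{4 n}{7} - \frac{66}{49}.
Apply f(0) = -2: A - \frac{66}{49} = -2 ⇒ A = - \frac{32}{49}.
So f(n) = - \frac{32 \left(-6\right)^{n}}{49} - \frac{4 n}{7} - \frac{66}{49}.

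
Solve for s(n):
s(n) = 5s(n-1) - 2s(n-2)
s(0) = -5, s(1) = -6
Characteristic equation: x² - 5x + 2 = 0.
Discriminant Δ = (5)² + 4·(-2) = 17.
Roots r₁,₂ = (5 ± √17)/2, so r₁ = \frac{\sqrt{17}}{2} + \frac{5}{2}, r₂ = \frac{5}{2} - \frac{\sqrt{17}}{2}.
General solution: s(n) = A·r₁^n + B·r₂^n.
From the initial conditions, A + B = -5 and r₁A + r₂B = -6.
Since r₁ - r₂ = √17: A = (-6 - (-5)r₂)/√17 = - \frac{5}{2} + \frac{13 \sqrt{17}}{34}, and B = -5 - A = - \frac{5}{2} - \frac{13 \sqrt{17}}{34}.
So s(n) = \left(- \frac{5}{2} + \frac{13 \sqrt{17}}{34}\right)\left(\frac{\sqrt{17}}{2} + \frac{5}{2}\right)^n + \left(- \frac{5}{2} - \frac{13 \sqrt{17}}{34}\right)\left(\frac{5}{2} - \frac{\sqrt{17}}{2}\right)^n.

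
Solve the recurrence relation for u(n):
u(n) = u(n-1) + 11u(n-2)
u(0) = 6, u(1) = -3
Characteristic equation: x² - x - 11 = 0.
Discriminant Δ = (1)² + 4·(11) = 45.
Roots r₁,₂ = (1 ± √45)/2, so r₁ = \frac{1}{2} + \frac{3 \sqrt{5}}{2}, r₂ = \frac{1}{2} - \frac{3 \sqrt{5}}{2}.
General solution: u(n) = A·r₁^n + B·r₂^n.
From the initial conditions, A + B = 6 and r₁A + r₂B = -3.
Since r₁ - r₂ = √45: A = (-3 - (6)r₂)/√45 = 3 - \frac{2 \sqrt{5}}{5}, and B = 6 - A = \frac{2 \sqrt{5}}{5} + 3.
So u(n) = \left(3 - \frac{2 \sqrt{5}}{5}\right)\left(\frac{1}{2} + \frac{3 \sqrt{5}}{2}\right)^n + \left(\frac{2 \sqrt{5}}{5} + 3\right)\left(\frac{1}{2} - \frac{3 \sqrt{5}}{2}\right)^n.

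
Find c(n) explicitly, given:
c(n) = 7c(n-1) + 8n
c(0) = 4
First-order linear with linear forcing.
Homogeneous solution: c_h(n) = A·(7)^n.
Try particular c_p(n) = pn + q. Substituting:
  pn + q = 7(p(n-1) + q) + 8n.
Matching the n-coefficient: p = 7p + 8 ⇒ p = - \frac{4}{3}.
Matching constants: q = -7p + 7q ⇒ q = - \frac{14}{9}.
General: c(n) = A·(7)^n - \frac{4 n}{3} - \frac{14}{9}.
Apply c(0) = 4: A - \frac{14}{9} = 4 ⇒ A = \frac{50}{9}.
So c(n) = \frac{50 \cdot 7^{n}}{9} - \frac{4 n}{3} - \frac{14}{9}.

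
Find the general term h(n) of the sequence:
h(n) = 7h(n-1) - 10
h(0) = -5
First-order linear non-homogeneous.
Homogeneous solution: h_h(n) = A·(7)^n.
Try constant particular solution h_p = K: K = 7K - 10 ⇒ K = \frac{5}{3}.
General: h(n) = A·(7)^n + \frac{5}{3}.
Apply h(0) = -5: A + \frac{5}{3} = -5 ⇒ A = - \frac{20}{3}.
So h(n) = \frac{5}{3} - \frac{20 \cdot 7^{n}}{3}.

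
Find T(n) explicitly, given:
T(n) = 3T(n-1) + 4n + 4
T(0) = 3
First-order linear with linear forcing.
Homogeneous solution: T_h(n) = A·(3)^n.
Try particular T_p(n) = pn + q. Substituting:
  pn + q = 3(p(n-1) + q) + 4n + 4.
Matching the n-coefficient: p = 3p + 4 ⇒ p = -2.
Matching constants: q = -3p + 3q + 4 ⇒ q = -5.
General: T(n) = A·(3)^n - 2 n - 5.
Apply T(0) = 3: A - 5 = 3 ⇒ A = 8.
So T(n) = 8 \cdot 3^{n} - 2 n - 5.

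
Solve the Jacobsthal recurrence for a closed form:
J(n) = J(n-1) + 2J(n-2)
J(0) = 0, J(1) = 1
This is the Jacobsthal sequence.
Characteristic equation: x² - x - 2 = 0; roots r₁ = 2, r₂ = -1.
General: J(n) = A·r₁^n + B·r₂^n. Solving with J(0)=0, J(1)=1 gives A = \frac{1}{3}, B = - \frac{1}{3}.
So J(n) = - \frac{\left(-1\right)^{n}}{3} + \frac{2^{n}}{3}.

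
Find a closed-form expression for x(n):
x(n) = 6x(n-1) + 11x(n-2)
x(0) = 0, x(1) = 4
Characteristic equation: x² - 6x - 11 = 0.
Discriminant Δ = (6)² + 4·(11) = 80.
Roots r₁,₂ = (6 ± √80)/2, so r₁ = 3 + 2 \sqrt{5}, r₂ = 3 - 2 \sqrt{5}.
General solution: x(n) = A·r₁^n + B·r₂^n.
From the initial conditions, A + B = 0 and r₁A + r₂B = 4.
Since r₁ - r₂ = √80: A = (4 - (0)r₂)/√80 = \frac{\sqrt{5}}{5}, and B = 0 - A = - \frac{\sqrt{5}}{5}.
So x(n) = \left(\frac{\sqrt{5}}{5}\right)\left(3 + 2 \sqrt{5}\right)^n + \left(- \frac{\sqrt{5}}{5}\right)\left(3 - 2 \sqrt{5}\right)^n.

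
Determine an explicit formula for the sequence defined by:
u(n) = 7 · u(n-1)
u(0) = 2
Pure geometric recurrence with ratio 7.
By induction u(n) = u(0) · (7)^n = 2 \cdot 7^{n}.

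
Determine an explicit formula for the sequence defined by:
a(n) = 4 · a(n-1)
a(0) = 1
Pure geometric recurrence with ratio 4.
By induction a(n) = a(0) · (4)^n = 4^{n}.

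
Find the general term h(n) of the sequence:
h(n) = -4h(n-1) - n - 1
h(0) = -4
First-order linear with linear forcing.
Homogeneous solution: h_h(n) = A·(-4)^n.
Try particular h_p(n) = pn + q. Substituting:
  pn + q = -4(p(n-1) + q) - n - 1.
Matching the n-coefficient: p = -4p - 1 ⇒ p = - \frac{1}{5}.
Matching constants: q = 4p - 4q - 1 ⇒ q = - \frac{9}{25}.
General: h(n) = A·(-4)^n - \frac{n}{5} - \frac{9}{25}.
Apply h(0) = -4: A - \frac{9}{25} = -4 ⇒ A = - \frac{91}{25}.
So h(n) = - \frac{91 \left(-4\right)^{n}}{25} - \frac{n}{5} - \frac{9}{25}.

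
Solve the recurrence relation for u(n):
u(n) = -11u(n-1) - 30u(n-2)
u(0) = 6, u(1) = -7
Characteristic equation: x² + 11x + 30 = 0, which factors as (x - (-6))(x - (-5)) = 0.
Roots r₁ = -6, r₂ = -5 (distinct).
General solution: u(n) = A·(-6)^n + B·(-5)^n.
From u(0) = 6: A + B = 6.
From u(1) = -7: -6A - 5B = -7.
Solving: A = -23, B = 29.
So u(n) = 29 \left(-5\right)^{n} - 23 \left(-6\right)^{n}.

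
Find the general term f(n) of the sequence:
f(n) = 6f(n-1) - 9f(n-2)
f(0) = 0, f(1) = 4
Characteristic equation: x² - 6x + 9 = 0, which is (x - (3))².
Repeated root r = 3.
General solution: f(n) = (A + Bn)·(3)^n.
From f(0) = 0: A = 0.
From f(1) = 4: (A + B)·(3) = 4 ⇒ B = \frac{4}{3}.
So f(n) = \left(\frac{4 n}{3}\right) \cdot (3)^n.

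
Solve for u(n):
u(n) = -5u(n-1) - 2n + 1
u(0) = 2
First-order linear with linear forcing.
Homogeneous solution: u_h(n) = A·(-5)^n.
Try particular u_p(n) = pn + q. Substituting:
  pn + q = -5(p(n-1) + q) - 2n + 1.
Matching the n-coefficient: p = -5p - 2 ⇒ p = - \frac{1}{3}.
Matching constants: q = 5p - 5q + 1 ⇒ q = - \frac{1}{9}.
General: u(n) = A·(-5)^n - \frac{n}{3} - \frac{1}{9}.
Apply u(0) = 2: A - \frac{1}{9} = 2 ⇒ A = \frac{19}{9}.
So u(n) = \frac{19 \left(-5\right)^{n}}{9} - \frac{n}{3} - \frac{1}{9}.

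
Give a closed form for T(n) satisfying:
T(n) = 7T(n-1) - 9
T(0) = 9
First-order linear non-homogeneous.
Homogeneous solution: T_h(n) = A·(7)^n.
Try constant particular solution T_p = K: K = 7K - 9 ⇒ K = \frac{3}{2}.
General: T(n) = A·(7)^n + \frac{3}{2}.
Apply T(0) = 9: A + \frac{3}{2} = 9 ⇒ A = \frac{15}{2}.
So T(n) = \frac{15 \cdot 7^{n}}{2} + \frac{3}{2}.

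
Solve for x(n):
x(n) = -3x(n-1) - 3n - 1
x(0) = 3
First-order linear with linear forcing.
Homogeneous solution: x_h(n) = A·(-3)^n.
Try particular x_p(n) = pn + q. Substituting:
  pn + q = -3(p(n-1) + q) - 3n - 1.
Matching the n-coefficient: p = -3p - 3 ⇒ p = - \frac{3}{4}.
Matching constants: q = 3p - 3q - 1 ⇒ q = - \frac{13}{16}.
General: x(n) = A·(-3)^n - \frac{3 n}{4} - \frac{13}{16}.
Apply x(0) = 3: A - \frac{13}{16} = 3 ⇒ A = \frac{61}{16}.
So x(n) = \frac{61 \left(-3\right)^{n}}{16} - \frac{3 n}{4} - \frac{13}{16}.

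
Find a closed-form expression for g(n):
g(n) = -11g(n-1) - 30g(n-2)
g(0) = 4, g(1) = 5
Characteristic equation: x² + 11x + 30 = 0, which factors as (x - (-6))(x - (-5)) = 0.
Roots r₁ = -6, r₂ = -5 (distinct).
General solution: g(n) = A·(-6)^n + B·(-5)^n.
From g(0) = 4: A + B = 4.
From g(1) = 5: -6A - 5B = 5.
Solving: A = -25, B = 29.
So g(n) = 29 \left(-5\right)^{n} - 25 \left(-6\right)^{n}.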